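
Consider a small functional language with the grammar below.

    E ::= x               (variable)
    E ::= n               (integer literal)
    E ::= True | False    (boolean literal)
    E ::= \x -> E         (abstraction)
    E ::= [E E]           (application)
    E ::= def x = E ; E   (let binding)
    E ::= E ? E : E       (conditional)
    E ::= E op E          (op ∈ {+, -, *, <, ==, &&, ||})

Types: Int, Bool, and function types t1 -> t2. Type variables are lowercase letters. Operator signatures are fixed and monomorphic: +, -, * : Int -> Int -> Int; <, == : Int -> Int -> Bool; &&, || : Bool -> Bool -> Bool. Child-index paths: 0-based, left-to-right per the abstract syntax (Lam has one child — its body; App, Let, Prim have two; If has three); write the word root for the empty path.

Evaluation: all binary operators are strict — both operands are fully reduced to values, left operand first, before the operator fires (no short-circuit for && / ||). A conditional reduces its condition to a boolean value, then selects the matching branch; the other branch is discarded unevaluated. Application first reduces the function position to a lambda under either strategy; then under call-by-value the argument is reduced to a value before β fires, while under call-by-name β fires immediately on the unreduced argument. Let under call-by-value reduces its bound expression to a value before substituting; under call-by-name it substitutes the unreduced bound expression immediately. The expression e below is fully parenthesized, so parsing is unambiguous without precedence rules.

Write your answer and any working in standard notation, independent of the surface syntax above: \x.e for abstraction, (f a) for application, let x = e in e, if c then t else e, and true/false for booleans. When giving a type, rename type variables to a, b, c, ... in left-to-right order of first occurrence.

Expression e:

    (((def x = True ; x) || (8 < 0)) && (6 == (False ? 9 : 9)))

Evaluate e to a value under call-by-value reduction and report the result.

Derivation:
step 0: (((let x = true in x) || (8 < 0)) && (6 == (if false then 9 else 9)))
step 1: [let@0.0] ((true || (8 < 0)) && (6 == (if false then 9 else 9)))
step 2: [delta@0.1] ((true || false) && (6 == (if false then 9 else 9)))
step 3: [delta@0] (true && (6 == (if false then 9 else 9)))
step 4: [if@1.1] (true && (6 == 9))
step 5: [delta@1] (true && false)
step 6: [delta@root] false

Answer: false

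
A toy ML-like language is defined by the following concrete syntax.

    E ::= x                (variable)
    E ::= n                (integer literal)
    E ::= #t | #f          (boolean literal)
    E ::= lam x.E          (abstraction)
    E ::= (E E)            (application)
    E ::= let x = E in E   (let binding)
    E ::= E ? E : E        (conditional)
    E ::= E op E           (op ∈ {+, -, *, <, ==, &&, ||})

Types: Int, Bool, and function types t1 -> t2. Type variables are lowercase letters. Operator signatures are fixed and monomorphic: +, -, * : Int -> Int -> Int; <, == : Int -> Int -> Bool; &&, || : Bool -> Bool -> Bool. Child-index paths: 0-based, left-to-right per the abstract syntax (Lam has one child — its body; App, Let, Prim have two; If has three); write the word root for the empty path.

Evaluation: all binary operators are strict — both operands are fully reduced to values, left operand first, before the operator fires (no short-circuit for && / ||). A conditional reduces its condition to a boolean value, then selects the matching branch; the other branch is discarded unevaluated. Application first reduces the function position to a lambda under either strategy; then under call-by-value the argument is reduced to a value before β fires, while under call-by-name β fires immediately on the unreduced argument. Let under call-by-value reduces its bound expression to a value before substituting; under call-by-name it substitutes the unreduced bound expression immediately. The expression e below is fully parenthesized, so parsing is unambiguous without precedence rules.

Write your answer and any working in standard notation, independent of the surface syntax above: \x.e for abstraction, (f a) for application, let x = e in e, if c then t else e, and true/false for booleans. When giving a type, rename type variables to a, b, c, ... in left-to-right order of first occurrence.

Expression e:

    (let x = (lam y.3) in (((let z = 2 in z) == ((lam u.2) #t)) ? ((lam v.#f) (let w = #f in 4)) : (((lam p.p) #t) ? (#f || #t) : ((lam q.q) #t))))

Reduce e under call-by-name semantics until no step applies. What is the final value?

Working:
step 0: (let x = (\y.3) in (if ((let z = 2 in z) == ((\u.2) true)) then ((\v.false) (let w = false in 4)) else (if ((\p.p) true) then (false || true) else ((\q.q) true))))
step 1: [let@root] (if ((let z = 2 in z) == ((\u.2) true)) then ((\v.false) (let w = false in 4)) else (if ((\p.p) true) then (false || true) else ((\q.q) true)))
step 2: [let@0.0] (if (2 == ((\u.2) true)) then ((\v.false) (let w = false in 4)) else (if ((\p.p) true) then (false || true) else ((\q.q) true)))
step 3: [beta@0.1] (if (2 == 2) then ((\v.false) (let w = false in 4)) else (if ((\p.p) true) then (false || true) else ((\q.q) true)))
step 4: [delta@0] (if true then ((\v.false) (let w = false in 4)) else (if ((\p.p) true) then (false || true) else ((\q.q) true)))
step 5: [if@root] ((\v.false) (let w = false in 4))
step 6: [beta@root] false

Answer: false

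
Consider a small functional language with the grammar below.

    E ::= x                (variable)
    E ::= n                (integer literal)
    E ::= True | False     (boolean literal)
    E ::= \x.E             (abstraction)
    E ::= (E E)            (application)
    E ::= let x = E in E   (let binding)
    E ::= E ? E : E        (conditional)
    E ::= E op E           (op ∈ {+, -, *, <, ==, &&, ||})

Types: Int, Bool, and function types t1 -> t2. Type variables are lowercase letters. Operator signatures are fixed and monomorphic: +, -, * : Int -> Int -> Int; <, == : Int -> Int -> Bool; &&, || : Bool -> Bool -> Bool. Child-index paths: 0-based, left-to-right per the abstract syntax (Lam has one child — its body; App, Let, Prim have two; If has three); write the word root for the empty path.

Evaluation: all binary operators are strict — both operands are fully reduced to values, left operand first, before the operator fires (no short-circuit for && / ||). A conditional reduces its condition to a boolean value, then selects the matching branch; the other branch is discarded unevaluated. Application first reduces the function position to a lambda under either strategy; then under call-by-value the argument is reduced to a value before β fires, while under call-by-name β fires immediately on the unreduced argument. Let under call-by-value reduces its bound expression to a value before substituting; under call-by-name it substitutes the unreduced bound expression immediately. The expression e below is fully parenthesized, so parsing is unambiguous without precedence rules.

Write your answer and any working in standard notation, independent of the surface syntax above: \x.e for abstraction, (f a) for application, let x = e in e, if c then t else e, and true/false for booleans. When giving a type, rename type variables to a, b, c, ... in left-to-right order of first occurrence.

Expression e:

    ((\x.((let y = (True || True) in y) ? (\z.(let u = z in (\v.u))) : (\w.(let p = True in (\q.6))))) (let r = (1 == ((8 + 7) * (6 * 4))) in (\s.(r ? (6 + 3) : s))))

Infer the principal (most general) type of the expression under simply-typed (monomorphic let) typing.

Answer: Int -> a -> Int

Working:
  unify Bool ~ Bool
  unify Bool ~ Bool
let y : Bool
y : Bool
  unify Bool ~ Bool
z : b
let u : b
u : b
\v._ : c -> b
\z._ : b -> c -> b
let p : Bool
\q._ : e -> Int
\w._ : d -> e -> Int
  unify b -> c -> b ~ d -> e -> Int
  unify b ~ d
  unify c -> d ~ e -> Int
  unify c ~ e
  unify d ~ Int
\x._ : a -> Int -> e -> Int
  unify Int ~ Int
  unify Int ~ Int
  unify Int ~ Int
  unify Int ~ Int
  unify Int ~ Int
  unify Int ~ Int
  unify Int ~ Int
  unify Int ~ Int
let r : Bool
r : Bool
  unify Bool ~ Bool
  unify Int ~ Int
  unify Int ~ Int
s : f
  unify Int ~ f
\s._ : Int -> Int
  unify a -> Int -> e -> Int ~ (Int -> Int) -> g
  unify a ~ Int -> Int
  unify Int -> e -> Int ~ g
_ _ : Int -> e -> Int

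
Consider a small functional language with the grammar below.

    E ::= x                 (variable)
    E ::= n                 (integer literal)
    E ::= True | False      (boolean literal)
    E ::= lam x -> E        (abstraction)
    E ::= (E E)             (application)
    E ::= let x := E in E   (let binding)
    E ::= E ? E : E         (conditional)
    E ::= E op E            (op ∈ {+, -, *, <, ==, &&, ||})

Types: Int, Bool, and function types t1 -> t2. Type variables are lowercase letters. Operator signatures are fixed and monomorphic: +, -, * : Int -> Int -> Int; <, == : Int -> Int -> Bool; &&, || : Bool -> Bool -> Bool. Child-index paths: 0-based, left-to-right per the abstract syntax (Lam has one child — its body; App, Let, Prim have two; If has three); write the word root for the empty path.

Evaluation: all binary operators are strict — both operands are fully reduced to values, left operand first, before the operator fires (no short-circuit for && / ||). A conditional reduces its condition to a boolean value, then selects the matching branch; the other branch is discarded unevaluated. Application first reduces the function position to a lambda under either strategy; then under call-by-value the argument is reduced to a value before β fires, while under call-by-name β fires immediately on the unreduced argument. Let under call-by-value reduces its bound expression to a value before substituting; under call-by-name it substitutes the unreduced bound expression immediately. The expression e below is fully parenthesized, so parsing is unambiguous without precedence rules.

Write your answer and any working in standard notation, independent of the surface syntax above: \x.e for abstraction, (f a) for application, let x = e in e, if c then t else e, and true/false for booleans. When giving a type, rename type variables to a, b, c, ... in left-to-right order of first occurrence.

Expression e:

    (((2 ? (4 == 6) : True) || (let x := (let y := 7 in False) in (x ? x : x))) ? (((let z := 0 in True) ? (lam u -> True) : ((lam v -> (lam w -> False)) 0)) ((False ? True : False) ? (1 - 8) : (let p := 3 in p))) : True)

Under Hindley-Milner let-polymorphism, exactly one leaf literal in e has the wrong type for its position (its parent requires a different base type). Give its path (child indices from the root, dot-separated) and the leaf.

Answer: 0.0.0 : 2

Working:
  unify Int ~ Bool
  FAIL: mismatch Int ~ Bool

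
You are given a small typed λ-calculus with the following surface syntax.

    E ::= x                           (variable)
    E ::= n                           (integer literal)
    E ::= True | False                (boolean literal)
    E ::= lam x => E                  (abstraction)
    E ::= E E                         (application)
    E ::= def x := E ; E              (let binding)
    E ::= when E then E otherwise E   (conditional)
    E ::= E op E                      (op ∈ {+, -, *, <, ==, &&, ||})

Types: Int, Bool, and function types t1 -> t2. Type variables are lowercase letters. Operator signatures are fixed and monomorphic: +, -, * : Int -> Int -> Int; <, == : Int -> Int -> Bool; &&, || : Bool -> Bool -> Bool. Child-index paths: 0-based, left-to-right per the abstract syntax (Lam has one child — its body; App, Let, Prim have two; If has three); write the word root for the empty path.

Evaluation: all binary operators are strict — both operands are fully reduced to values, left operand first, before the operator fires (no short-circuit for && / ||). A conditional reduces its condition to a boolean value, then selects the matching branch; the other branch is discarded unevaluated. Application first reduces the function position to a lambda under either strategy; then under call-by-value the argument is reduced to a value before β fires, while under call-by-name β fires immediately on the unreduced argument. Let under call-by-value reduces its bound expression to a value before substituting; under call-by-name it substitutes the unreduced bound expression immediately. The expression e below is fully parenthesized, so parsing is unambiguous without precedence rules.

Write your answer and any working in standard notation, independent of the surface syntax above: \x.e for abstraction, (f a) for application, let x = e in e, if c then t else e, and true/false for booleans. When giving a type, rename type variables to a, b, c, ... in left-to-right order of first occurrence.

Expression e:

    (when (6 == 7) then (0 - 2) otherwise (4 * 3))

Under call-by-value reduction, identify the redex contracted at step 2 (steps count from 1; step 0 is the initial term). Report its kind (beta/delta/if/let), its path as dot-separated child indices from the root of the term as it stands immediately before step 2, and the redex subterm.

Working:
step 0: (if (6 == 7) then (0 - 2) else (4 * 3))
step 1: [delta@0] (if false then (0 - 2) else (4 * 3))
step 2: [if@root] (4 * 3)

Answer: if at root : (if false then (0 - 2) else (4 * 3))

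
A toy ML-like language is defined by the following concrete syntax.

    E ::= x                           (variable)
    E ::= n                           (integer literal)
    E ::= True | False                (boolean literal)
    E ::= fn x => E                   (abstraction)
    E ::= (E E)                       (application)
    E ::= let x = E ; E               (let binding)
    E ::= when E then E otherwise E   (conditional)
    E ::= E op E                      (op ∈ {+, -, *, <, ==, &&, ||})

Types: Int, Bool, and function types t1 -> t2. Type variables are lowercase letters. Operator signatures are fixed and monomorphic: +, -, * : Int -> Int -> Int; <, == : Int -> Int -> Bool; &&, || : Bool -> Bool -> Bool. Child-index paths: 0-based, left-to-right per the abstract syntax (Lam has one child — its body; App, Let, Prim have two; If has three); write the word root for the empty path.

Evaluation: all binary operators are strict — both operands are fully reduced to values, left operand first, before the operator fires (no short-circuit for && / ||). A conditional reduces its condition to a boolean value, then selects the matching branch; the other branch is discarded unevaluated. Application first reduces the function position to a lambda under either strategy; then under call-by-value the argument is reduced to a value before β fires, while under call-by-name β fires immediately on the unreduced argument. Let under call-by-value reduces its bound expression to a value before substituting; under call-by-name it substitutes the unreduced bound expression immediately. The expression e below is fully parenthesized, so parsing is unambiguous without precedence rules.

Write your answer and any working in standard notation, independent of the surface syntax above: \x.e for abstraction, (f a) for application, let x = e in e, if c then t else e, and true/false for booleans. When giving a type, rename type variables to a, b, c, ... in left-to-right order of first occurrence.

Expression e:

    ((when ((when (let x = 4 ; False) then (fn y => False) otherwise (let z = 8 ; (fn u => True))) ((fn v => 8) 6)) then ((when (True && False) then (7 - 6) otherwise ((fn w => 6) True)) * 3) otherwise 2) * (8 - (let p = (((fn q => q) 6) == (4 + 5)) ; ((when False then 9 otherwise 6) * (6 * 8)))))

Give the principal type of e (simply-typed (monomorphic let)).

Working:
let x : Int
  unify Bool ~ Bool
\y._ : a -> Bool
let z : Int
\u._ : b -> Bool
  unify a -> Bool ~ b -> Bool
  unify a ~ b
  unify Bool ~ Bool
\v._ : c -> Int
  unify c -> Int ~ Int -> d
  unify c ~ Int
  unify Int ~ d
_ _ : Int
  unify b -> Bool ~ Int -> e
  unify b ~ Int
  unify Bool ~ e
_ _ : Bool
  unify Bool ~ Bool
  unify Bool ~ Bool
  unify Bool ~ Bool
  unify Bool ~ Bool
  unify Int ~ Int
  unify Int ~ Int
\w._ : f -> Int
  unify f -> Int ~ Bool -> g
  unify f ~ Bool
  unify Int ~ g
_ _ : Int
  unify Int ~ Int
  unify Int ~ Int
  unify Int ~ Int
  unify Int ~ Int
  unify Int ~ Int
  unify Int ~ Int
q : h
\q._ : h -> h
  unify h -> h ~ Int -> i
  unify h ~ Int
  unify Int ~ i
_ _ : Int
  unify Int ~ Int
  unify Int ~ Int
  unify Int ~ Int
  unify Int ~ Int
let p : Bool
  unify Bool ~ Bool
  unify Int ~ Int
  unify Int ~ Int
  unify Int ~ Int
  unify Int ~ Int
  unify Int ~ Int
  unify Int ~ Int
  unify Int ~ Int

Answer: Int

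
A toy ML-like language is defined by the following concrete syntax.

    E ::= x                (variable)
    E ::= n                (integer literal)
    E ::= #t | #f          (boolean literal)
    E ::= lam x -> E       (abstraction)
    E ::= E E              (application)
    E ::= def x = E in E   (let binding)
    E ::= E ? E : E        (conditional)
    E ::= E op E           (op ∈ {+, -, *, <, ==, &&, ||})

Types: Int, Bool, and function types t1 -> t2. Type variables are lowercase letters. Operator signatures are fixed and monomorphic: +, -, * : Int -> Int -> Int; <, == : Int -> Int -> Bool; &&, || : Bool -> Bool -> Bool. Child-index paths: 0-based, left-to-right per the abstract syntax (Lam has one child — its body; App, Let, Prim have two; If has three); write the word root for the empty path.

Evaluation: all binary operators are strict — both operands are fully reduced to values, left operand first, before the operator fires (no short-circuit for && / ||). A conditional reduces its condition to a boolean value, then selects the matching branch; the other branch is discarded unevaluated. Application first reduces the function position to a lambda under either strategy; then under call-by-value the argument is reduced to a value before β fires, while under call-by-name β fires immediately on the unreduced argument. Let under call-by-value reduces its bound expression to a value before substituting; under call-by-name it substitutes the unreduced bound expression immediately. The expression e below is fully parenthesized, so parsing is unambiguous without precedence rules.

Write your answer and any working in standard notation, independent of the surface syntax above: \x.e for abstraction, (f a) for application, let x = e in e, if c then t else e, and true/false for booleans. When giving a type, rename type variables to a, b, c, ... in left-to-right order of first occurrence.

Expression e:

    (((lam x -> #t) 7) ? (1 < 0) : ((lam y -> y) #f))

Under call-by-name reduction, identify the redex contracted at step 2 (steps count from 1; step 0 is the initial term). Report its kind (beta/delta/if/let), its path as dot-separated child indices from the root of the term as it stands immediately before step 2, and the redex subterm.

Answer: if at root : (if true then (1 < 0) else ((\y.y) false))

Trace:
step 0: (if ((\x.true) 7) then (1 < 0) else ((\y.y) false))
step 1: [beta@0] (if true then (1 < 0) else ((\y.y) false))
step 2: [if@root] (1 < 0)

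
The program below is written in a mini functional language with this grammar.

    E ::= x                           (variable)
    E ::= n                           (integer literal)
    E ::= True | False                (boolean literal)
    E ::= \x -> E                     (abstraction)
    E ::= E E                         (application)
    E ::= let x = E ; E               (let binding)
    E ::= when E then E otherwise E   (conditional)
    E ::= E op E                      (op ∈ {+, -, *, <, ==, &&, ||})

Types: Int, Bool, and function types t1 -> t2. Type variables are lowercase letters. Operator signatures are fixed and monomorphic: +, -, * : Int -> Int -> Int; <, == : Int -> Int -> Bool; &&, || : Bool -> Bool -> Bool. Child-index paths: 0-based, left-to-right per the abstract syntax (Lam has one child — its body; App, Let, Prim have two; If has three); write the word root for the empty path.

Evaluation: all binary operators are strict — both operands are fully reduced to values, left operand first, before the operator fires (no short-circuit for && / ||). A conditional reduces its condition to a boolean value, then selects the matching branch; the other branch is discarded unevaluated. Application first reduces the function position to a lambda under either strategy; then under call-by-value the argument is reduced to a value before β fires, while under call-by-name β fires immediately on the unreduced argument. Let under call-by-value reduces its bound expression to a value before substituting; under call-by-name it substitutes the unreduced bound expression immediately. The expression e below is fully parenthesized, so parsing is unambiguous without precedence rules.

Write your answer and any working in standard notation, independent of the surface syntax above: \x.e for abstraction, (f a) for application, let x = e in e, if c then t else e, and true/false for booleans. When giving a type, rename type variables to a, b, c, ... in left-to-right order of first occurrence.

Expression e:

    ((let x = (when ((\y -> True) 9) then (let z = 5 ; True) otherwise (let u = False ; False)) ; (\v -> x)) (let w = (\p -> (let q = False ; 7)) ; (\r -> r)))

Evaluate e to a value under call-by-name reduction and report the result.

Answer: true

Working:
step 0: ((let x = (if ((\y.true) 9) then (let z = 5 in true) else (let u = false in false)) in (\v.x)) (let w = (\p.(let q = false in 7)) in (\r.r)))
step 1: [let@0] ((\v.(if ((\y.true) 9) then (let z = 5 in true) else (let u = false in false))) (let w = (\p.(let q = false in 7)) in (\r.r)))
step 2: [beta@root] (if ((\y.true) 9) then (let z = 5 in true) else (let u = false in false))
step 3: [beta@0] (if true then (let z = 5 in true) else (let u = false in false))
step 4: [if@root] (let z = 5 in true)
step 5: [let@root] true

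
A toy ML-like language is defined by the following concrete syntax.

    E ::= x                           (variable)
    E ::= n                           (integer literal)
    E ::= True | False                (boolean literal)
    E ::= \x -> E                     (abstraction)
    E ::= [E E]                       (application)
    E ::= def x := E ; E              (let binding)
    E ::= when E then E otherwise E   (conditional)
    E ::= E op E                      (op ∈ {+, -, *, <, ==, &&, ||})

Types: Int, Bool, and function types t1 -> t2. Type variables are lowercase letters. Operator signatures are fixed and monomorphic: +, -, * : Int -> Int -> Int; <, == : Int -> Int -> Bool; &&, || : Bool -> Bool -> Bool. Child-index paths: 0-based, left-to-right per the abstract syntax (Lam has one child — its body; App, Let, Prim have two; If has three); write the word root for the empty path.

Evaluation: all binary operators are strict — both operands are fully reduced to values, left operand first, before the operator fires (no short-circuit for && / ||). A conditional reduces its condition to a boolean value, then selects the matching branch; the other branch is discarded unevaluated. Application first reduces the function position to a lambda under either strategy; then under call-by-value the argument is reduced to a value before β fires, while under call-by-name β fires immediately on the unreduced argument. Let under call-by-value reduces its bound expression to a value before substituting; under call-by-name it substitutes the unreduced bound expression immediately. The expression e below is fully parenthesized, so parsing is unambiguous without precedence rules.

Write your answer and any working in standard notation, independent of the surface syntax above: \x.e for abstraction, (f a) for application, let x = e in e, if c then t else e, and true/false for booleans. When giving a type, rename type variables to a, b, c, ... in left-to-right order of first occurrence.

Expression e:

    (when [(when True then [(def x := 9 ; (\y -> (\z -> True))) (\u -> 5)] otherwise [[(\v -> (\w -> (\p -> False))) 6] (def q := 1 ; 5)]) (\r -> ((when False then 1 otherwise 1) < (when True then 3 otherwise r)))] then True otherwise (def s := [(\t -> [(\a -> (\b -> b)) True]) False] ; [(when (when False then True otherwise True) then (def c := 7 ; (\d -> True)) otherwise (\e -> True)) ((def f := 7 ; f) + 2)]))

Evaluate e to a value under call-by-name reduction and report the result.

Answer: true

Trace:
step 0: (if ((if true then ((let x = 9 in (\y.(\z.true))) (\u.5)) else (((\v.(\w.(\p.false))) 6) (let q = 1 in 5))) (\r.((if false then 1 else 1) < (if true then 3 else r)))) then true else (let s = ((\t.((\a.(\b.b)) true)) false) in ((if (if false then true else true) then (let c = 7 in (\d.true)) else (\e.true)) ((let f = 7 in f) + 2))))
step 1: [if@0.0] (if (((let x = 9 in (\y.(\z.true))) (\u.5)) (\r.((if false then 1 else 1) < (if true then 3 else r)))) then true else (let s = ((\t.((\a.(\b.b)) true)) false) in ((if (if false then true else true) then (let c = 7 in (\d.true)) else (\e.true)) ((let f = 7 in f) + 2))))
step 2: [let@0.0.0] (if (((\y.(\z.true)) (\u.5)) (\r.((if false then 1 else 1) < (if true then 3 else r)))) then true else (let s = ((\t.((\a.(\b.b)) true)) false) in ((if (if false then true else true) then (let c = 7 in (\d.true)) else (\e.true)) ((let f = 7 in f) + 2))))
step 3: [beta@0.0] (if ((\z.true) (\r.((if false then 1 else 1) < (if true then 3 else r)))) then true else (let s = ((\t.((\a.(\b.b)) true)) false) in ((if (if false then true else true) then (let c = 7 in (\d.true)) else (\e.true)) ((let f = 7 in f) + 2))))
step 4: [beta@0] (if true then true else (let s = ((\t.((\a.(\b.b)) true)) false) in ((if (if false then true else true) then (let c = 7 in (\d.true)) else (\e.true)) ((let f = 7 in f) + 2))))
step 5: [if@root] true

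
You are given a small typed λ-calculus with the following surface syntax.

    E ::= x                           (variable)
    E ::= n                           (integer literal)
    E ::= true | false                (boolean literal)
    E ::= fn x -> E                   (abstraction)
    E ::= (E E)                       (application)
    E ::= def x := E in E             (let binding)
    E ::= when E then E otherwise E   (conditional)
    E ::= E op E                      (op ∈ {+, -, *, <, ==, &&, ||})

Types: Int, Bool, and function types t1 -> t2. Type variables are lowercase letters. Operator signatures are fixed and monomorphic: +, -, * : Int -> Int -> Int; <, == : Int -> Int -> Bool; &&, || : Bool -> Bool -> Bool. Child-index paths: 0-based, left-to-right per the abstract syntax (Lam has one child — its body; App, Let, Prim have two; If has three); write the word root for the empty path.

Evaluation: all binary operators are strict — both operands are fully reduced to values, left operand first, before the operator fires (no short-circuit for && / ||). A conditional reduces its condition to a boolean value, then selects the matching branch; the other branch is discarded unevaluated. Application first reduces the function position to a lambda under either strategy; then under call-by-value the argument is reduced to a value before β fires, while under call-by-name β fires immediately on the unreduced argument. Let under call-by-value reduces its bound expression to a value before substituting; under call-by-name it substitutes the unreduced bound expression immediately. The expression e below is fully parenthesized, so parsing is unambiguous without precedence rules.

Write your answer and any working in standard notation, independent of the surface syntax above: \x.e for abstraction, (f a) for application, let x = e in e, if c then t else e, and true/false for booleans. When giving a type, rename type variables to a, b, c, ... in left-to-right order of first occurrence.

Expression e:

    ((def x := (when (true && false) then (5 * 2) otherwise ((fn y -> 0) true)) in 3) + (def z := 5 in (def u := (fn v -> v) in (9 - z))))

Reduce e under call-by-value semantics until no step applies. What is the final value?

Answer: 7

Working:
step 0: ((let x = (if (true && false) then (5 * 2) else ((\y.0) true)) in 3) + (let z = 5 in (let u = (\v.v) in (9 - z))))
step 1: [delta@0.0.0] ((let x = (if false then (5 * 2) else ((\y.0) true)) in 3) + (let z = 5 in (let u = (\v.v) in (9 - z))))
step 2: [if@0.0] ((let x = ((\y.0) true) in 3) + (let z = 5 in (let u = (\v.v) in (9 - z))))
step 3: [beta@0.0] ((let x = 0 in 3) + (let z = 5 in (let u = (\v.v) in (9 - z))))
step 4: [let@0] (3 + (let z = 5 in (let u = (\v.v) in (9 - z))))
step 5: [let@1] (3 + (let u = (\v.v) in (9 - 5)))
step 6: [let@1] (3 + (9 - 5))
step 7: [delta@1] (3 + 4)
step 8: [delta@root] 7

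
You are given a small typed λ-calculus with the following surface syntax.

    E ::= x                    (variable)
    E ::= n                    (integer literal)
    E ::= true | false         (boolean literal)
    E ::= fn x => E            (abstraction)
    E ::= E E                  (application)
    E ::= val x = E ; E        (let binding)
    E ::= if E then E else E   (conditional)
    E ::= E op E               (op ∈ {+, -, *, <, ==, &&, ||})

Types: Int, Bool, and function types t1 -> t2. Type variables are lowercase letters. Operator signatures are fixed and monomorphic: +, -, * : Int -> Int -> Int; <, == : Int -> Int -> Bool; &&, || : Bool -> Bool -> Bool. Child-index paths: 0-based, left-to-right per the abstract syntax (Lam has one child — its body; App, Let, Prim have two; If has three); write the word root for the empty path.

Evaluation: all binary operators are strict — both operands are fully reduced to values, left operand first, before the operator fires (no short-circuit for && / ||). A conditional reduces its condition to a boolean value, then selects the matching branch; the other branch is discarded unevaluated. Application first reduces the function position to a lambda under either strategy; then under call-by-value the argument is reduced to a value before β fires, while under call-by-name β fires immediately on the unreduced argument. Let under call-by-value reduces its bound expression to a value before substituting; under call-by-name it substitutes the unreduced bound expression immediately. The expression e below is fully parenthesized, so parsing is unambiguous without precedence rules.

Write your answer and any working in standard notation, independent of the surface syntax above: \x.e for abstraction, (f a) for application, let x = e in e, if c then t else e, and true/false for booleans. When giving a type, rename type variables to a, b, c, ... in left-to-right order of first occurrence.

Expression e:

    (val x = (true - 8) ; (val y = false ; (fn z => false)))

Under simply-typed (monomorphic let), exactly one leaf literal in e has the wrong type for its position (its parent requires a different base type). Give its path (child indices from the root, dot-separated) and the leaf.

Answer: 0.0 : true

Working:
  unify Bool ~ Int
  FAIL: mismatch Bool ~ Int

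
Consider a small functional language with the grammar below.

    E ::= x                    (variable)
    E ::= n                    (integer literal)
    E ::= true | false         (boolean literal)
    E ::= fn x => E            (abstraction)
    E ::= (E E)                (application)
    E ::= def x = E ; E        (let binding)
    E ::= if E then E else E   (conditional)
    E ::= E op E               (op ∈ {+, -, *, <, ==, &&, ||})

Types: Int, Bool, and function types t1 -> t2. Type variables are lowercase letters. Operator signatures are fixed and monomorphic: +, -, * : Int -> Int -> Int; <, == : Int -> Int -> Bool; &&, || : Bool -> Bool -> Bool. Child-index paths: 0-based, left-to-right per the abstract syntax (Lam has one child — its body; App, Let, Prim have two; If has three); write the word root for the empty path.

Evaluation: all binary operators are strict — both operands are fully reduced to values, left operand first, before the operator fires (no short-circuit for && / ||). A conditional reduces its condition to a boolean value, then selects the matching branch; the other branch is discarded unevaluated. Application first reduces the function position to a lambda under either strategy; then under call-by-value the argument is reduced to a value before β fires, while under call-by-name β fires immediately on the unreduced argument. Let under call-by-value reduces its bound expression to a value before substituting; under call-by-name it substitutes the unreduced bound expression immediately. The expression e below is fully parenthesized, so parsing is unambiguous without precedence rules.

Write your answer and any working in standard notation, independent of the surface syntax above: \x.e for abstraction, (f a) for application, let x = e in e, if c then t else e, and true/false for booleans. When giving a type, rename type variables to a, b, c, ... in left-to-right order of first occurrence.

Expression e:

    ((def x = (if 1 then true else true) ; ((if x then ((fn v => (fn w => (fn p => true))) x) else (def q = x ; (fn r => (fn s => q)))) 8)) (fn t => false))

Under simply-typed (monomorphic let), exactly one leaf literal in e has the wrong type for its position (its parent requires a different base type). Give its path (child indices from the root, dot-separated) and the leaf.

Answer: 0.0.0 : 1

Working:
  unify Int ~ Bool
  FAIL: mismatch Int ~ Bool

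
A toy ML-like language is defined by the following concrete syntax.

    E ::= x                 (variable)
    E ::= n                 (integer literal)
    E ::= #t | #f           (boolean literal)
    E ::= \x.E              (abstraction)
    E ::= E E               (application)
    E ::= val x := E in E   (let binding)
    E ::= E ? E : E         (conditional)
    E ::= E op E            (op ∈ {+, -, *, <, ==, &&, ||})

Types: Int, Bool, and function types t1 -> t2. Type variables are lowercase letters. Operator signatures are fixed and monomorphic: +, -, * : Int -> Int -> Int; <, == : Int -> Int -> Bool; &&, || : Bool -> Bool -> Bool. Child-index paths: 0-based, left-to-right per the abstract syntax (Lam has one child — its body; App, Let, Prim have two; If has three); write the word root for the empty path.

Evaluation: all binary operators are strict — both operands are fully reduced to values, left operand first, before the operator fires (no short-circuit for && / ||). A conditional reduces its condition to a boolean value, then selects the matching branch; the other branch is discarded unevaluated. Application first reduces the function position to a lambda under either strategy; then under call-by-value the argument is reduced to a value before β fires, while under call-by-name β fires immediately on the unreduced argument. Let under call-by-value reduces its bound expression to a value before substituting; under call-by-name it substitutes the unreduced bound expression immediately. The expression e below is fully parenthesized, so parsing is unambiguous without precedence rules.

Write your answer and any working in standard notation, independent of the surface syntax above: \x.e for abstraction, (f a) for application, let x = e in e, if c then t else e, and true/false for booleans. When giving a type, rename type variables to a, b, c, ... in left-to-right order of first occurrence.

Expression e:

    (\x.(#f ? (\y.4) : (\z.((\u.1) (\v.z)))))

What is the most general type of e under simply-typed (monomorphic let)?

Working:
  unify Bool ~ Bool
\y._ : b -> Int
\u._ : d -> Int
z : c
\v._ : e -> c
  unify d -> Int ~ (e -> c) -> f
  unify d ~ e -> c
  unify Int ~ f
_ _ : Int
\z._ : c -> Int
  unify b -> Int ~ c -> Int
  unify b ~ c
  unify Int ~ Int
\x._ : a -> c -> Int

Answer: a -> b -> Int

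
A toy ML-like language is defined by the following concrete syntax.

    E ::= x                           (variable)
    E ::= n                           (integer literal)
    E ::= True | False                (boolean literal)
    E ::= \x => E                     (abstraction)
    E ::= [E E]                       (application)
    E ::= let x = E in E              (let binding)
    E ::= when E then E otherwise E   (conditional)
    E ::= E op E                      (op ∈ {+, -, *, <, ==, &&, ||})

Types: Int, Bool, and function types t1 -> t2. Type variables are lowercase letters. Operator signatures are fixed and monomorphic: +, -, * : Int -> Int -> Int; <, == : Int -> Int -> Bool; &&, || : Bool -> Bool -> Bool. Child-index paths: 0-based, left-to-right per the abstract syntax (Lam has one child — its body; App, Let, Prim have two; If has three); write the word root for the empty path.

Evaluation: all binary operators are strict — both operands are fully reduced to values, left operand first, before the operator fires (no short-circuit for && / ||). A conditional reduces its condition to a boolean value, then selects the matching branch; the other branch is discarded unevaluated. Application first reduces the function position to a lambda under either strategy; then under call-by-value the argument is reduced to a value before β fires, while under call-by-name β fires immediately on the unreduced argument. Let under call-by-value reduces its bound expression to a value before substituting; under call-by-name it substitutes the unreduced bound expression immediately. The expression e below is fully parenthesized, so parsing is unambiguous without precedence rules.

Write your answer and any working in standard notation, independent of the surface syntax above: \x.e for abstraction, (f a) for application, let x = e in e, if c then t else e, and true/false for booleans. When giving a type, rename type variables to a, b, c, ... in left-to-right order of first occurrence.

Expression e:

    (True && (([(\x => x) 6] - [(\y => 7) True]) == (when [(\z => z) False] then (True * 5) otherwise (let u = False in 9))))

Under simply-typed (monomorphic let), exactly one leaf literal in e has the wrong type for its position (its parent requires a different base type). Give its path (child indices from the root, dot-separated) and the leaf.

Trace:
  unify Bool ~ Bool
x : a
\x._ : a -> a
  unify a -> a ~ Int -> b
  unify a ~ Int
  unify Int ~ b
_ _ : Int
  unify Int ~ Int
\y._ : c -> Int
  unify c -> Int ~ Bool -> d
  unify c ~ Bool
  unify Int ~ d
_ _ : Int
  unify Int ~ Int
  unify Int ~ Int
z : e
\z._ : e -> e
  unify e -> e ~ Bool -> f
  unify e ~ Bool
  unify Bool ~ f
_ _ : Bool
  unify Bool ~ Bool
  unify Bool ~ Int
  FAIL: mismatch Bool ~ Int

Answer: 1.1.1.0 : true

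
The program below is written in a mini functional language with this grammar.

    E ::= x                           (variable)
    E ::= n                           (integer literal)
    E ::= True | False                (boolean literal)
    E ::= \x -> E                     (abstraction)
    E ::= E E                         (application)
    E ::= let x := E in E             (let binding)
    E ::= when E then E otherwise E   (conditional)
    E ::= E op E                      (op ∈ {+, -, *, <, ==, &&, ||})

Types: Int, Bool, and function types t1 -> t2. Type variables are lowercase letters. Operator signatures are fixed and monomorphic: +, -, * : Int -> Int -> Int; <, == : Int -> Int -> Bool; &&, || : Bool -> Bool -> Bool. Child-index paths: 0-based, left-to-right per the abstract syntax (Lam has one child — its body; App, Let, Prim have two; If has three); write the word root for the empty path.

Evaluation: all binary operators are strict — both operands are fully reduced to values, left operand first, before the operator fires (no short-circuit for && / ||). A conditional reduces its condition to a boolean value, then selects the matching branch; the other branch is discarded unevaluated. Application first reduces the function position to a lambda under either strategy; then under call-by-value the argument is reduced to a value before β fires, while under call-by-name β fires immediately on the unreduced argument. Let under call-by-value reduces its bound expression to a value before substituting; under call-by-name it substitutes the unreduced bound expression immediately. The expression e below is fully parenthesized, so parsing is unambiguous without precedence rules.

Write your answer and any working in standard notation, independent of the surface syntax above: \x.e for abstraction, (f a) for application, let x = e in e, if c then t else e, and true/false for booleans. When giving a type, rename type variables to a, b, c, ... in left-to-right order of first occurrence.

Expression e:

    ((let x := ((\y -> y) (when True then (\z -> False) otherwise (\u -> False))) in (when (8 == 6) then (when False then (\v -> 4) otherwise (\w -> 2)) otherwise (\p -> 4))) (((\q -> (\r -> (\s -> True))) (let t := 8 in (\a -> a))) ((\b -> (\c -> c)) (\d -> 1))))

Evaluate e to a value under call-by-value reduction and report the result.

Working:
step 0: ((let x = ((\y.y) (if true then (\z.false) else (\u.false))) in (if (8 == 6) then (if false then (\v.4) else (\w.2)) else (\p.4))) (((\q.(\r.(\s.true))) (let t = 8 in (\a.a))) ((\b.(\c.c)) (\d.1))))
step 1: [if@0.0.1] ((let x = ((\y.y) (\z.false)) in (if (8 == 6) then (if false then (\v.4) else (\w.2)) else (\p.4))) (((\q.(\r.(\s.true))) (let t = 8 in (\a.a))) ((\b.(\c.c)) (\d.1))))
step 2: [beta@0.0] ((let x = (\z.false) in (if (8 == 6) then (if false then (\v.4) else (\w.2)) else (\p.4))) (((\q.(\r.(\s.true))) (let t = 8 in (\a.a))) ((\b.(\c.c)) (\d.1))))
step 3: [let@0] ((if (8 == 6) then (if false then (\v.4) else (\w.2)) else (\p.4)) (((\q.(\r.(\s.true))) (let t = 8 in (\a.a))) ((\b.(\c.c)) (\d.1))))
step 4: [delta@0.0] ((if false then (if false then (\v.4) else (\w.2)) else (\p.4)) (((\q.(\r.(\s.true))) (let t = 8 in (\a.a))) ((\b.(\c.c)) (\d.1))))
step 5: [if@0] ((\p.4) (((\q.(\r.(\s.true))) (let t = 8 in (\a.a))) ((\b.(\c.c)) (\d.1))))
step 6: [let@1.0.1] ((\p.4) (((\q.(\r.(\s.true))) (\a.a)) ((\b.(\c.c)) (\d.1))))
step 7: [beta@1.0] ((\p.4) ((\r.(\s.true)) ((\b.(\c.c)) (\d.1))))
step 8: [beta@1.1] ((\p.4) ((\r.(\s.true)) (\c.c)))
step 9: [beta@1] ((\p.4) (\s.true))
step 10: [beta@root] 4

Answer: 4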